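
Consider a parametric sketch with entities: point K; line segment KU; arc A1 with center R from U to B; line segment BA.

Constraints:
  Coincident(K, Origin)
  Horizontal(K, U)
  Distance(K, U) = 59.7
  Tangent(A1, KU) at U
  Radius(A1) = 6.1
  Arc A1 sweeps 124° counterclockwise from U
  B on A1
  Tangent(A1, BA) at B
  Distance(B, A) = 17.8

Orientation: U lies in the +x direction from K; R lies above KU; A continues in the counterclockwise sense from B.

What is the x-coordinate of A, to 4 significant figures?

54.80

K is at the origin; KU is horizontal with |KU| = 59.7 and U on the +x side, so U = (59.70, 0.000). A1 meets KU tangentially, so RU is at right angles to KU, so R = U + (0, 6.1) = (59.70, 6.100). On A1, U sits at bearing -90° from R; a 124° counterclockwise sweep puts B at bearing 34°, so B = R + 6.1·(cos 34°, sin 34°) = (64.76, 9.511). Since A1 is tangent to BA there, RB ⟂ BA, so BA runs along (−sin 34°, cos 34°); with |BA| = 17.8, A = (54.80, 24.27). So A.x = 54.80.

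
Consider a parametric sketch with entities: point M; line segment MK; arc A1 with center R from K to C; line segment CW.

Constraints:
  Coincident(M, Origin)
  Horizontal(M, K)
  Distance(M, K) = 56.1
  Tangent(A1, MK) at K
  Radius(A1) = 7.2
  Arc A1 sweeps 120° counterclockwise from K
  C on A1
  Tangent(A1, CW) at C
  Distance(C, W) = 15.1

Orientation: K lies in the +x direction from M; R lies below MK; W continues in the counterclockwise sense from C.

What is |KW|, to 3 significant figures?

23.9

On A1, K sits at bearing 90° from R; a 120° counterclockwise sweep puts C at bearing 210°, so C = R + 7.2·(cos 210°, sin 210°) = (49.9, -10.8). Since A1 is tangent to CW there, RC ⟂ CW, so CW runs along (−sin 210°, cos 210°); with |CW| = 15.1, W = (57.4, -23.9). Then |KW| = |W − K| = 23.9.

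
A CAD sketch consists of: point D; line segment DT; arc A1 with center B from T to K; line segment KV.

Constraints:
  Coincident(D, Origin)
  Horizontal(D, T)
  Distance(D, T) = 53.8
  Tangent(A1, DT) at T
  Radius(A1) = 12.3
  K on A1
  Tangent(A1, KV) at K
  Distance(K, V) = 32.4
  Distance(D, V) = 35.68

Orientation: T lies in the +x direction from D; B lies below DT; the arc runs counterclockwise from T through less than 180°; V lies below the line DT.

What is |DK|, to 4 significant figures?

44.99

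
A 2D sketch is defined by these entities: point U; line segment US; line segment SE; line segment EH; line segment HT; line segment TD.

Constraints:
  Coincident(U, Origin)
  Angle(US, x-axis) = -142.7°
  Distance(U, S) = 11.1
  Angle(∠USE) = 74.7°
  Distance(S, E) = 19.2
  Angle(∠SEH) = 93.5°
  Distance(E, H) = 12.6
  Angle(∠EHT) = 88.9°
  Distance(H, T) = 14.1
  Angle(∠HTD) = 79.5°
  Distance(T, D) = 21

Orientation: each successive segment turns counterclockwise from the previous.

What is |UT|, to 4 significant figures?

3.843

U is at the origin; US runs at -142.7° with length 11.1, so S = (-8.830, -6.726). ∠USE = 74.7° gives SE at -37.40° from the x-axis; with |SE| = 19.2, E = (6.423, -18.39). ∠SEH = 93.5° gives EH at 49.10° from the x-axis; with |EH| = 12.6, H = (14.67, -8.864). ∠EHT = 88.9° gives HT at 140.2° from the x-axis; with |HT| = 14.1, T = (3.840, 0.1612). Then |UT| = |T − U| = 3.843.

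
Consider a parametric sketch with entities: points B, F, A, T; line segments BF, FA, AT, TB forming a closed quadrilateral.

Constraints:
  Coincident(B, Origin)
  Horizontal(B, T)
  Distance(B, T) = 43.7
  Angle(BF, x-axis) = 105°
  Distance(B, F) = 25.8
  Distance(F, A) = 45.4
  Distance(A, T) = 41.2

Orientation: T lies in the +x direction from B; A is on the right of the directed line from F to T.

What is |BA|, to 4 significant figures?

19.65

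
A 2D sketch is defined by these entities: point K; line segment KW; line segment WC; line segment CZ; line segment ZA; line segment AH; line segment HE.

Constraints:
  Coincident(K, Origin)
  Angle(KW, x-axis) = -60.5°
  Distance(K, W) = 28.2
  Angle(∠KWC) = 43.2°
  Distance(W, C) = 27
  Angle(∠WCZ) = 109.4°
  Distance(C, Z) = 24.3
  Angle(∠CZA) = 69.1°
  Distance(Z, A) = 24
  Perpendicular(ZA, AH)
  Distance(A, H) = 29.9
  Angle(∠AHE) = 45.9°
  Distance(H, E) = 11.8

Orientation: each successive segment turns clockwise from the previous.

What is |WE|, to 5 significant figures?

20.136

ZA ⟂ AH, so AH runs at -108.80°; with |AH| = 29.9, H = (0.30120, -28.270). ∠AHE = 45.9° gives HE at 117.10° from the x-axis; with |HE| = 11.8, E = (-5.0742, -17.766). Then |WE| = |E − W| = 20.136.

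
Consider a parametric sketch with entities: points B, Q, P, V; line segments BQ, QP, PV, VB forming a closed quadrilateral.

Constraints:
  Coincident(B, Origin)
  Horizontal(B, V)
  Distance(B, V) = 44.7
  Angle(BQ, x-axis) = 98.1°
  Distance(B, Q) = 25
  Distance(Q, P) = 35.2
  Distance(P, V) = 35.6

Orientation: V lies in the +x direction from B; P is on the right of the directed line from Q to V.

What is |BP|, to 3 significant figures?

12.6

Checks: |QP| = 35.20 ✓; |PV| = 35.60 ✓.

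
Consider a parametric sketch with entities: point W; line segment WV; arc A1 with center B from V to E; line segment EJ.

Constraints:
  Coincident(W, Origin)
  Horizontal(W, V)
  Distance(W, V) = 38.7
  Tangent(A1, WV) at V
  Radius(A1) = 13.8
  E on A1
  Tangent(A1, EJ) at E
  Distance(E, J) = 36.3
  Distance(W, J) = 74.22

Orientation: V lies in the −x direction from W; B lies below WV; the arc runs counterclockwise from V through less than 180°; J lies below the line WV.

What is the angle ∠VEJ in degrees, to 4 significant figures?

138.0°

Checks: |BE| = 13.80 ✓; ∠(BE, EJ) = 90.00° ✓; |EJ| = 36.30 ✓; |WJ| = 74.22 ✓.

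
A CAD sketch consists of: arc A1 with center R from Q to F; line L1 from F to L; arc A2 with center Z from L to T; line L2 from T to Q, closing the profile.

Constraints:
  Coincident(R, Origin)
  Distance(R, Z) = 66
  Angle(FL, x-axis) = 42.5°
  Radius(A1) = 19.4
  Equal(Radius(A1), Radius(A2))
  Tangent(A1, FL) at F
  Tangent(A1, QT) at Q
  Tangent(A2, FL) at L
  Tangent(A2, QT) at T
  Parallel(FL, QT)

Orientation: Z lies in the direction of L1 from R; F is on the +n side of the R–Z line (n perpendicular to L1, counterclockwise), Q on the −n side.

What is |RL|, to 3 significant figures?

68.8

The slot axis is L1's direction at 42.5°, so u = (cos 42.5°, sin 42.5°) = (0.737, 0.676) and n = (−sin 42.5°, cos 42.5°) = (-0.676, 0.737). R is at the origin and Z lies 66.0 along u from R, so Z = 66.0·u = (48.7, 44.6). Tangency of A1 to both parallel lines with radius 19.4 puts F and Q at R ± 19.4·n: F = (-13.1, 14.3), Q = (13.1, -14.3). Equal radii place L and T the same way about Z: L = Z + 19.4·n = (35.6, 58.9), T = Z − 19.4·n = (61.8, 30.3). Then |RL| = |L − R| = 68.8.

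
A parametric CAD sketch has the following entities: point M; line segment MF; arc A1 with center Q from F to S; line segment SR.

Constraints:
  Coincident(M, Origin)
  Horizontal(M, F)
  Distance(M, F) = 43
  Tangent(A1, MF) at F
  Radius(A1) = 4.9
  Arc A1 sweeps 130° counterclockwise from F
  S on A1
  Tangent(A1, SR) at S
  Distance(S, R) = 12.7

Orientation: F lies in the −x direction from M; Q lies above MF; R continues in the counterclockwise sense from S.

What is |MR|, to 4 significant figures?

50.63

On A1, F sits at bearing -90° from Q; a 130° counterclockwise sweep puts S at bearing 40°, so S = Q + 4.9·(cos 40°, sin 40°) = (-39.25, 8.050). A1 meets SR tangentially, so QS is at right angles to SR, so SR runs along (−sin 40°, cos 40°); with |SR| = 12.7, R = (-47.41, 17.78). Then |MR| = |R − M| = 50.63.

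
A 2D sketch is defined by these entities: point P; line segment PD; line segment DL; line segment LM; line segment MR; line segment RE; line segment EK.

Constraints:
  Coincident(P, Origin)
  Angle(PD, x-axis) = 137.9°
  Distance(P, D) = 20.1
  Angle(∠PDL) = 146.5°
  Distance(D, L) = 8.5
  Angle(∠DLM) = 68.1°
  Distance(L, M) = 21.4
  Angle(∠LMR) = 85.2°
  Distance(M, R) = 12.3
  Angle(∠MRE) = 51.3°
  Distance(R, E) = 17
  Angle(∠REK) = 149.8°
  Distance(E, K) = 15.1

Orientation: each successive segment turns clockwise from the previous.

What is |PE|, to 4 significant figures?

22.08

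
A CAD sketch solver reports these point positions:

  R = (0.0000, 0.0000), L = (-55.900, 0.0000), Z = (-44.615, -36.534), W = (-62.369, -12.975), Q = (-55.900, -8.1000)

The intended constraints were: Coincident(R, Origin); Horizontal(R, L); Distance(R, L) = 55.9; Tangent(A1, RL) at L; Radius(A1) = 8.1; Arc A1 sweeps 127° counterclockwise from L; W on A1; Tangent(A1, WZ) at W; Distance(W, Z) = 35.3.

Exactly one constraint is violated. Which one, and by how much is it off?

Distance(W, Z) = 35.3 — off by 5.80.

R = (0.00, 0.00) ✓; R.y = 0.00, L.y = 0.00 ✓; |RL| = 55.90 ✓; ∠(QL, LR) = 90.00° ✓; |QL| = 8.100 ✓; bearing(Q→W) − bearing(Q→L) = 127.0° ✓; |QW| = 8.100 ✓; ∠(QW, WZ) = 90.00° ✓; |WZ| = 29.50 ✗.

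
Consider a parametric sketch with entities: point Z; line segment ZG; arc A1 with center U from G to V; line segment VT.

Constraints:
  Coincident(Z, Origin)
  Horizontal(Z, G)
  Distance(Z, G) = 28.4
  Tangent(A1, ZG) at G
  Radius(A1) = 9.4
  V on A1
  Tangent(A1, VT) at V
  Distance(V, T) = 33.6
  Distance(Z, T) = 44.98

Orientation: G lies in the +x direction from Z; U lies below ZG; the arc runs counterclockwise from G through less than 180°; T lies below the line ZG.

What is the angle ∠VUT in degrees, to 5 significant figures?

74.370°

Checks: ∠(UG, GZ) = 90.00° ✓; |UV| = 9.400 ✓; ∠(UV, VT) = 90.00° ✓; |VT| = 33.60 ✓; |ZT| = 44.98 ✓.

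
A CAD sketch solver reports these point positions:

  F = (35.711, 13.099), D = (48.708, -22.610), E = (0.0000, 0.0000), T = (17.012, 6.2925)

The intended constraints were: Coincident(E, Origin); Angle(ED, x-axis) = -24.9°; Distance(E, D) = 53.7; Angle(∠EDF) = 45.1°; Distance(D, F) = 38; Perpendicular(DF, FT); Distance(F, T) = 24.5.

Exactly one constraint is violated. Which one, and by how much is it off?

Distance(F, T) = 24.5 — off by 4.60.

E = (0.00, 0.00) ✓; ED at -24.90° ✓; |ED| = 53.70 ✓; ∠EDF = 45.10° ✓; |DF| = 38.00 ✓; ∠(DF, FT) = 90.00° ✓; |FT| = 19.90 ✗.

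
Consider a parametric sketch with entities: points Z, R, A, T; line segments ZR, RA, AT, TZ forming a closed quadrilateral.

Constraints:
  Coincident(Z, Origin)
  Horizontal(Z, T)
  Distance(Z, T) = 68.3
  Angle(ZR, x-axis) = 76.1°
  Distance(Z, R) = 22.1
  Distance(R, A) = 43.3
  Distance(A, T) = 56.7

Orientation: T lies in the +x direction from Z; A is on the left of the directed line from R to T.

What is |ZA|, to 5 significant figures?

62.334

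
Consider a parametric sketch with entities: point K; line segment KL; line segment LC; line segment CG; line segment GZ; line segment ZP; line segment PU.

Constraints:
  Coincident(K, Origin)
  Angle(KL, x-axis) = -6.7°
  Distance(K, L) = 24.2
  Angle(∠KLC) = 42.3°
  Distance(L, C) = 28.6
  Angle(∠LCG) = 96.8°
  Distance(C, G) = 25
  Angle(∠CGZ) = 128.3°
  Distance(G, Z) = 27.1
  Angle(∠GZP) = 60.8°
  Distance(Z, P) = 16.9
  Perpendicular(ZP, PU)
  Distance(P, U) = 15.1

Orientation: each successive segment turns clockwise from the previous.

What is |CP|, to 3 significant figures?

34.7

K is at the origin; KL runs at -6.7° with length 24.2, so L = (24.0, -2.82). ∠KLC = 42.3° gives LC at -144° from the x-axis; with |LC| = 28.6, C = (0.780, -19.5). ∠LCG = 96.8° gives CG at 132° from the x-axis; with |CG| = 25.0, G = (-16.1, -1.01). ∠CGZ = 128.3° gives GZ at 80.7° from the x-axis; with |GZ| = 27.1, Z = (-11.7, 25.7). ∠GZP = 60.8° gives ZP at -38.5° from the x-axis; with |ZP| = 16.9, P = (1.53, 15.2). Then |CP| = |P − C| = 34.7.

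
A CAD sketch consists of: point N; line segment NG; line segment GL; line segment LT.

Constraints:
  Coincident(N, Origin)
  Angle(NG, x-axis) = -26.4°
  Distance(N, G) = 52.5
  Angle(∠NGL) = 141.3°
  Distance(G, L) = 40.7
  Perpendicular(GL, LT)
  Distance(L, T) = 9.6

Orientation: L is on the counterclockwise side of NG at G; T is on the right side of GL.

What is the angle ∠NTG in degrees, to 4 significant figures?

14.18°

∠NGL = 141.3°, so GL runs at -26.4° + (180° − 141.3°) = 12.30° from the x-axis; with |GL| = 40.7, L = G + 40.7·(cos 12.30°, sin 12.30°) = (86.79, -14.67). GL is perpendicular to LT; with |LT| = 9.6 on the right of GL, T = L + 9.6·(0.2130, -0.9770) = (88.84, -24.05). Then cos ∠NTG = TN·TG / (|TN||TG|), giving 14.18°.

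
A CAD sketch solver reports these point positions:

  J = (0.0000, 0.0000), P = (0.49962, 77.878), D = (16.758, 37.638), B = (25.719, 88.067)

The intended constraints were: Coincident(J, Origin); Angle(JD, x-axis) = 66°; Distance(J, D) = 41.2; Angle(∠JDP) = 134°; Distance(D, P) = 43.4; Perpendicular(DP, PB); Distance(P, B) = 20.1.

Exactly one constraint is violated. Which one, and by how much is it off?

Distance(P, B) = 20.1 — off by 7.10.

J = (0.00, 0.00) ✓; JD at 66.00° ✓; |JD| = 41.20 ✓; ∠JDP = 134.0° ✓; |DP| = 43.40 ✓; ∠(DP, PB) = 90.00° ✓; |PB| = 27.20 ✗.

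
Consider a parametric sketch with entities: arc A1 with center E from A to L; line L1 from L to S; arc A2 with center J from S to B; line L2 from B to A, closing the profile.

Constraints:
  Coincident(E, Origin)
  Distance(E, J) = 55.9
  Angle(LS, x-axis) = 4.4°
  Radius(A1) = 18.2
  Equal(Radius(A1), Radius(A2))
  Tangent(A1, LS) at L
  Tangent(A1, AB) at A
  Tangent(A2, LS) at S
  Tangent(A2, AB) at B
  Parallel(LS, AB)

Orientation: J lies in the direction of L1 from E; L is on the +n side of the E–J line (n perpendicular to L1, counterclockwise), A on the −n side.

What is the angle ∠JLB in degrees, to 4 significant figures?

15.04°

Tangency of A1 to both parallel lines with radius 18.2 puts L and A at E ± 18.2·n: L = (-1.396, 18.15), A = (1.396, -18.15). Equal radii place S and B the same way about J: S = J + 18.2·n = (54.34, 22.43), B = J − 18.2·n = (57.13, -13.86). Then cos ∠JLB = LJ·LB / (|LJ||LB|), giving 15.04°.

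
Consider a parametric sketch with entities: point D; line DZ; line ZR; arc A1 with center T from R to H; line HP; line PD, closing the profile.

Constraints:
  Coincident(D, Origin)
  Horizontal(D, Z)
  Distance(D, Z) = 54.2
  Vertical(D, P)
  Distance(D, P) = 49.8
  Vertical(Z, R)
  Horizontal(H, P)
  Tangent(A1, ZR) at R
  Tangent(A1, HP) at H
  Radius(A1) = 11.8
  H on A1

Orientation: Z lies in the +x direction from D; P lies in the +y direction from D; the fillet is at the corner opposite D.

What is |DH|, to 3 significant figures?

65.4

The virtual corner opposite D is at (54.2, 49.8). Tangency of A1 to ZR means the radius TR is perpendicular to ZR and the tangent condition forces TH to be normal to HP, with radius 11.8, so the center T sits 11.8 in from both sides at T = (42.4, 38.0). That places the tangent points at R = (54.2, 38.0) on ZR and H = (42.4, 49.8) on HP. Then |DH| = |H − D| = 65.4.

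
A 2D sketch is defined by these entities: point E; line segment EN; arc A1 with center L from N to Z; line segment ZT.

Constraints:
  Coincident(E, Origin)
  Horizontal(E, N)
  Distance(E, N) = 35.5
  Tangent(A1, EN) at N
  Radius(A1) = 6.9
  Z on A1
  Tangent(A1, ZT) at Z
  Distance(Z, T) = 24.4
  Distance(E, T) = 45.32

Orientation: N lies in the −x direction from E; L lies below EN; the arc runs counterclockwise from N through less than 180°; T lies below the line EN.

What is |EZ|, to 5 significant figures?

42.925

Checks: ∠(LN, NE) = 90.00° ✓; |LZ| = 6.900 ✓; ∠(LZ, ZT) = 90.00° ✓; |ZT| = 24.40 ✓; |ET| = 45.32 ✓.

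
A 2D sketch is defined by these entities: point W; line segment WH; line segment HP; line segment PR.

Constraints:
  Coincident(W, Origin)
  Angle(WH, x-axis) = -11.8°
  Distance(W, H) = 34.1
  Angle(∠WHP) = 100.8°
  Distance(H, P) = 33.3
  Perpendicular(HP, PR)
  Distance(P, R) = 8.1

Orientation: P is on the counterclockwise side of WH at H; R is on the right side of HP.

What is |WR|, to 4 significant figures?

57.49

∠WHP = 100.8°, so HP runs at -11.8° + (180° − 100.8°) = 67.40° from the x-axis; with |HP| = 33.3, P = H + 33.3·(cos 67.40°, sin 67.40°) = (46.18, 23.77). The perpendicularity gives PR at right angles to HP; with |PR| = 8.1 on the right of HP, R = P + 8.1·(0.9232, -0.3843) = (53.65, 20.66). Then |WR| = |R − W| = 57.49.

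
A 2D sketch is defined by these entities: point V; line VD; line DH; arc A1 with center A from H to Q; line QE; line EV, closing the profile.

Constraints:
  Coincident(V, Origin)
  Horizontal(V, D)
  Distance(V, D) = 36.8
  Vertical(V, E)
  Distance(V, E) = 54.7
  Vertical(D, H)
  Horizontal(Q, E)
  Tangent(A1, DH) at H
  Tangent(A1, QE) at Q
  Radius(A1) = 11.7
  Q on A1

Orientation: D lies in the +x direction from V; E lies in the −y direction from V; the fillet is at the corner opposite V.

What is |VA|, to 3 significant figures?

49.8

V is at the origin; V and D share the same y with |VD| = 36.8 and D on the +x side, so D = (36.8, 0.00). VE is vertical with |VE| = 54.7 and E on the −y side, so E = (0.00, -54.7). The virtual corner opposite V is at (36.8, -54.7). The tangent condition forces AH to be normal to DH and A1 meets QE tangentially, so AQ is at right angles to QE, with radius 11.7, so the center A sits 11.7 in from both sides at A = (25.1, -43.0). Then |VA| = |A − V| = 49.8.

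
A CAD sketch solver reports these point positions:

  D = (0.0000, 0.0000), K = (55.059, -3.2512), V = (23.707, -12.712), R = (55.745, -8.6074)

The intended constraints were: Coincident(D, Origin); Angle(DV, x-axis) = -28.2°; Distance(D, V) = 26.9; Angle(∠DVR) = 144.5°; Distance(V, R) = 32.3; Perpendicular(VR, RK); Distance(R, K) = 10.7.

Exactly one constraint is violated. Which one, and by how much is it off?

Distance(R, K) = 10.7 — off by 5.30.

D = (0.00, 0.00) ✓; DV at -28.20° ✓; |DV| = 26.90 ✓; ∠DVR = 144.5° ✓; |VR| = 32.30 ✓; ∠(VR, RK) = 90.00° ✓; |RK| = 5.400 ✗.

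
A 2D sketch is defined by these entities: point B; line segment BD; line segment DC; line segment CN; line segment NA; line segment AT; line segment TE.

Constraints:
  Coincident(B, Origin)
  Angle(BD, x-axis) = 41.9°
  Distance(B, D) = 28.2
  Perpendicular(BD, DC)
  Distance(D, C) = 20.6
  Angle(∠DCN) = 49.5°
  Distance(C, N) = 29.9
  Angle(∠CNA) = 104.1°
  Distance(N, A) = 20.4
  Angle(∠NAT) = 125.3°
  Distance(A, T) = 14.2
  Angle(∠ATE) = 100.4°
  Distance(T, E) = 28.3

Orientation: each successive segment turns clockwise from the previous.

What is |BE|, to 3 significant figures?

38.6

∠NAT = 125.3° gives AT at 50.8° from the x-axis; with |AT| = 14.2, T = (8.38, 33.4). ∠ATE = 100.4° gives TE at -28.8° from the x-axis; with |TE| = 28.3, E = (33.2, 19.8). Then |BE| = |E − B| = 38.6.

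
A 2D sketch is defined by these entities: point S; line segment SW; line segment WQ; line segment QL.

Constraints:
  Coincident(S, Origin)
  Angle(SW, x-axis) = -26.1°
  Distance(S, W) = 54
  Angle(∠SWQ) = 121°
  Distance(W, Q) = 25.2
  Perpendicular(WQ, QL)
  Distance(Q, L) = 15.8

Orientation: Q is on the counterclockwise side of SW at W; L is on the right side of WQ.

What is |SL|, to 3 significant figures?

81.6

∠SWQ = 121.0°, so WQ runs at -26.1° + (180° − 121.0°) = 32.9° from the x-axis; with |WQ| = 25.2, Q = W + 25.2·(cos 32.9°, sin 32.9°) = (69.7, -10.1). WQ ⟂ QL; with |QL| = 15.8 on the right of WQ, L = Q + 15.8·(0.543, -0.840) = (78.2, -23.3). Then |SL| = |L − S| = 81.6.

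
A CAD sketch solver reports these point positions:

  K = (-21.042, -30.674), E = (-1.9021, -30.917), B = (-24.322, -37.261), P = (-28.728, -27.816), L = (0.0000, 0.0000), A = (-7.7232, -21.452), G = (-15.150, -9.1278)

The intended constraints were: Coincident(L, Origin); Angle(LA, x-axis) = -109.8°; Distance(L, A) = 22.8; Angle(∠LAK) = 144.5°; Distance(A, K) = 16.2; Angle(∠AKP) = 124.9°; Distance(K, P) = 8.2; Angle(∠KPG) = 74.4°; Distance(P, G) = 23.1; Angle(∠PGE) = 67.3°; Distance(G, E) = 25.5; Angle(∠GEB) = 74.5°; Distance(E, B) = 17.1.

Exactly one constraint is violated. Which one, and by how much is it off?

Distance(E, B) = 17.1 — off by 6.20.

L = (0.00, 0.00) ✓; LA at -109.8° ✓; |LA| = 22.80 ✓; ∠LAK = 144.5° ✓; |AK| = 16.20 ✓; ∠AKP = 124.9° ✓; |KP| = 8.200 ✓; ∠KPG = 74.40° ✓; |PG| = 23.10 ✓; ∠PGE = 67.30° ✓; |GE| = 25.50 ✓; ∠GEB = 74.50° ✓; |EB| = 23.30 ✗.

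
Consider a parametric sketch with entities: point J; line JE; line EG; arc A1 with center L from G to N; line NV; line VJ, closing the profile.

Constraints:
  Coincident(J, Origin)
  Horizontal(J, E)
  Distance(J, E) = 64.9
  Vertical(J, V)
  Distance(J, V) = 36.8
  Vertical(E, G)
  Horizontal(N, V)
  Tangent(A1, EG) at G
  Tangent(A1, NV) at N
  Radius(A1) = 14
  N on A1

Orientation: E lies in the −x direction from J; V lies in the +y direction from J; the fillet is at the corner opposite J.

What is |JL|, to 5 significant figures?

55.773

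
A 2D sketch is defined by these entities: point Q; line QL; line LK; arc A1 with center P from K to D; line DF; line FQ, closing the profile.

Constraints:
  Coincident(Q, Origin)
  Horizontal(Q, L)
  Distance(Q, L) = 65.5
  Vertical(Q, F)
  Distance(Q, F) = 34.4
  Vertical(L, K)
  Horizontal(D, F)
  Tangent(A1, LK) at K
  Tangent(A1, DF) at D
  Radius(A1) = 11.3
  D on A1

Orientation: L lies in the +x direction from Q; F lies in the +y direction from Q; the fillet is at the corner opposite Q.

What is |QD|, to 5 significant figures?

64.195

Q is at the origin; QL is horizontal with |QL| = 65.5 and L on the +x side, so L = (65.500, 0.0000). QF is vertical with |QF| = 34.4 and F on the +y side, so F = (0.0000, 34.400). The virtual corner opposite Q is at (65.500, 34.400). Since A1 is tangent to LK there, PK ⟂ LK and since A1 is tangent to DF there, PD ⟂ DF, with radius 11.3, so the center P sits 11.3 in from both sides at P = (54.200, 23.100). That places the tangent points at K = (65.500, 23.100) on LK and D = (54.200, 34.400) on DF. Then |QD| = |D − Q| = 64.195.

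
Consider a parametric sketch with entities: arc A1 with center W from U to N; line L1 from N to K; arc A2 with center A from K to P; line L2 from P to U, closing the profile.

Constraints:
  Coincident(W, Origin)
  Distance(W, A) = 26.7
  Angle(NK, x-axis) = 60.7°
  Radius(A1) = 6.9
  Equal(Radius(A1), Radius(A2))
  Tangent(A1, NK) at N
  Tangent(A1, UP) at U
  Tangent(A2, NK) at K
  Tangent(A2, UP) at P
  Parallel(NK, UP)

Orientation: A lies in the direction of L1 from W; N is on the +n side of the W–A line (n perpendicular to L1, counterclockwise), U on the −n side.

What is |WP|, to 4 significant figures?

27.58

The slot axis is L1's direction at 60.7°, so u = (cos 60.7°, sin 60.7°) = (0.4894, 0.8721) and n = (−sin 60.7°, cos 60.7°) = (-0.8721, 0.4894). W is at the origin and A lies 26.7 along u from W, so A = 26.7·u = (13.07, 23.28). Tangency of A1 to both parallel lines with radius 6.9 puts N and U at W ± 6.9·n: N = (-6.017, 3.377), U = (6.017, -3.377). Equal radii place K and P the same way about A: K = A + 6.9·n = (7.049, 26.66), P = A − 6.9·n = (19.08, 19.91). Then |WP| = |P − W| = 27.58.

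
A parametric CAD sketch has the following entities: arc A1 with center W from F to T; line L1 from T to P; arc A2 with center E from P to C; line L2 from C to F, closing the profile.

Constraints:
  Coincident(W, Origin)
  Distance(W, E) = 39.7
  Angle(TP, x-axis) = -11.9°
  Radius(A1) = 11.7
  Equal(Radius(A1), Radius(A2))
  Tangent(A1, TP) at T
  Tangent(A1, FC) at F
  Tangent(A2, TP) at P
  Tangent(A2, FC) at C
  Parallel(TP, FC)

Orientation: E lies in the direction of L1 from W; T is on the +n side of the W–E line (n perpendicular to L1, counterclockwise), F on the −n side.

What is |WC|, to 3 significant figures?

41.4

The slot axis is L1's direction at -11.9°, so u = (cos -11.9°, sin -11.9°) = (0.979, -0.206) and n = (−sin -11.9°, cos -11.9°) = (0.206, 0.979). W is at the origin and E lies 39.7 along u from W, so E = 39.7·u = (38.8, -8.19). Tangency of A1 to both parallel lines with radius 11.7 puts T and F at W ± 11.7·n: T = (2.41, 11.4), F = (-2.41, -11.4). Equal radii place P and C the same way about E: P = E + 11.7·n = (41.3, 3.26), C = E − 11.7·n = (36.4, -19.6). Then |WC| = |C − W| = 41.4.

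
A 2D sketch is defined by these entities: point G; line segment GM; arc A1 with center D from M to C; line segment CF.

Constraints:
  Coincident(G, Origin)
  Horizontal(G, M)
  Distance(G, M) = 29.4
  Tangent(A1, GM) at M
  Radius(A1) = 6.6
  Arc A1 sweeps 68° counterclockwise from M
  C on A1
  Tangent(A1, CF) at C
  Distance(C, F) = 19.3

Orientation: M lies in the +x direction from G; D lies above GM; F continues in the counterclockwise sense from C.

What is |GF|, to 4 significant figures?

48.09

G is at the origin; G and M share the same y with |GM| = 29.4 and M on the +x side, so M = (29.40, 0.000). Tangency of A1 to GM means the radius DM is perpendicular to GM, so D = M + (0, 6.6) = (29.40, 6.600). On A1, M sits at bearing -90° from D; a 68° counterclockwise sweep puts C at bearing -22°, so C = D + 6.6·(cos -22°, sin -22°) = (35.52, 4.128). Since A1 is tangent to CF there, DC ⟂ CF, so CF runs along (−sin -22°, cos -22°); with |CF| = 19.3, F = (42.75, 22.02). Then |GF| = |F − G| = 48.09.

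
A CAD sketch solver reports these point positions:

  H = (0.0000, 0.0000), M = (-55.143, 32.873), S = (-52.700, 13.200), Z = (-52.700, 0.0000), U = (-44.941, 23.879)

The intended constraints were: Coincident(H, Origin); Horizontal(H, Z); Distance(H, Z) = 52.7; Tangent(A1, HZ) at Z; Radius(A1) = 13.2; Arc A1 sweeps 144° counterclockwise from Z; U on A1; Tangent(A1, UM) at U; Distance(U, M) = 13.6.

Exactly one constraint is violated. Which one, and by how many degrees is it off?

Tangent(A1, UM) at U — off by 5.40°.

H = (0.00, 0.00) ✓; H.y = 0.00, Z.y = 0.00 ✓; |HZ| = 52.70 ✓; ∠(SZ, ZH) = 90.00° ✓; |SZ| = 13.20 ✓; bearing(S→U) − bearing(S→Z) = 144.0° ✓; |SU| = 13.20 ✓; ∠(SU, UM) = 95.40° ✗; |UM| = 13.60 ✓.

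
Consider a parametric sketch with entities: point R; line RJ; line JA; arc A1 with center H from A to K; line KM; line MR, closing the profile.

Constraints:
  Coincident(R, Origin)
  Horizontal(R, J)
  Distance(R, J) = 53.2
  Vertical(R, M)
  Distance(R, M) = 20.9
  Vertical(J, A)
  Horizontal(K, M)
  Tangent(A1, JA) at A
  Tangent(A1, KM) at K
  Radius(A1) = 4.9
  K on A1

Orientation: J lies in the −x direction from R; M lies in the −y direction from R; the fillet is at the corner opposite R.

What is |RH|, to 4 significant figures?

50.88

R is at the origin; RJ is horizontal with |RJ| = 53.2 and J on the −x side, so J = (-53.20, 0.000). R and M share the same x with |RM| = 20.9 and M on the −y side, so M = (0.000, -20.90). The virtual corner opposite R is at (-53.20, -20.90). A1 meets JA tangentially, so HA is at right angles to JA and the tangent condition forces HK to be normal to KM, with radius 4.9, so the center H sits 4.9 in from both sides at H = (-48.30, -16.00). Then |RH| = |H − R| = 50.88.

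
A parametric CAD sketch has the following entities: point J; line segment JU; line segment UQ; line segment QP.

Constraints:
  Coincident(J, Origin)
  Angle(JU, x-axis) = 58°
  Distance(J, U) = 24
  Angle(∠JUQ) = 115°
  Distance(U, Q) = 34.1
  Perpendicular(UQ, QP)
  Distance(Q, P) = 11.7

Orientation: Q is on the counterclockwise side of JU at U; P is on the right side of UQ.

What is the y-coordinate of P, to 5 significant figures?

55.324

J is at the origin; JU runs at 58.0° with length 24.0, so U = 24.0·(cos 58.0°, sin 58.0°) = (12.718, 20.353). ∠JUQ = 115.0°, so UQ runs at 58.0° + (180° − 115.0°) = 123.00° from the x-axis; with |UQ| = 34.1, Q = U + 34.1·(cos 123.00°, sin 123.00°) = (-5.8541, 48.952). The perpendicularity gives QP at right angles to UQ; with |QP| = 11.7 on the right of UQ, P = Q + 11.7·(0.83867, 0.54464) = (3.9583, 55.324). So P.y = 55.324.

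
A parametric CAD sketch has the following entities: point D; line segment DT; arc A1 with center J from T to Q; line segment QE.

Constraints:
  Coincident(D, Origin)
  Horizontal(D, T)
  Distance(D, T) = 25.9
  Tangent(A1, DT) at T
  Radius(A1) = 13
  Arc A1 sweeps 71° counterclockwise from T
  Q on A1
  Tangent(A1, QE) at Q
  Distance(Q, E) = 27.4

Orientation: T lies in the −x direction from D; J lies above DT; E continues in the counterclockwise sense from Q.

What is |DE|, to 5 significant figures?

34.990

D is at the origin; DT is horizontal with |DT| = 25.9 and T on the −x side, so T = (-25.900, 0.0000). The tangent condition forces JT to be normal to DT, so J = T + (0, 13) = (-25.900, 13.000). On A1, T sits at bearing -90° from J; a 71° counterclockwise sweep puts Q at bearing -19°, so Q = J + 13.0·(cos -19°, sin -19°) = (-13.608, 8.7676). A1 meets QE tangentially, so JQ is at right angles to QE, so QE runs along (−sin -19°, cos -19°); with |QE| = 27.4, E = (-4.6877, 34.675). Then |DE| = |E − D| = 34.990.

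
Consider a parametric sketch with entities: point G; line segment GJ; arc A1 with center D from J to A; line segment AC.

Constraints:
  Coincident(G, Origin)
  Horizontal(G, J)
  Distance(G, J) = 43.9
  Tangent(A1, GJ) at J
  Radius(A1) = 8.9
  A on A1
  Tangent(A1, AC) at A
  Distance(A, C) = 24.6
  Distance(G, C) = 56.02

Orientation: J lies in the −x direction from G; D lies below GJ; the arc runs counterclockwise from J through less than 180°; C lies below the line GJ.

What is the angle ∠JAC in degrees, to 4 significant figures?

124.8°

Checks: G = (0.00, 0.00) ✓; ∠(DJ, JG) = 90.00° ✓; |DJ| = 8.900 ✓; |DA| = 8.900 ✓; ∠(DA, AC) = 90.00° ✓; |AC| = 24.60 ✓; |GC| = 56.02 ✓.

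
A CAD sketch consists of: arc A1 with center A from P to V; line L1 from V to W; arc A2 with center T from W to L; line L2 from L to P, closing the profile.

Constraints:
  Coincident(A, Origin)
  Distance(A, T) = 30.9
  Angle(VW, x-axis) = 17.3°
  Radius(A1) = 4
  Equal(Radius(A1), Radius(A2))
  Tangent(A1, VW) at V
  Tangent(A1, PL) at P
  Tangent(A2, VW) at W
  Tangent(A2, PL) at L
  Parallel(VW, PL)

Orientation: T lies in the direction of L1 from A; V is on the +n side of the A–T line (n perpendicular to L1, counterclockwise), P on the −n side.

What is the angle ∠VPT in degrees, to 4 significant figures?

82.62°

The slot axis is L1's direction at 17.3°, so u = (cos 17.3°, sin 17.3°) = (0.9548, 0.2974) and n = (−sin 17.3°, cos 17.3°) = (-0.2974, 0.9548). A is at the origin and T lies 30.9 along u from A, so T = 30.9·u = (29.50, 9.189). Tangency of A1 to both parallel lines with radius 4.0 puts V and P at A ± 4.0·n: V = (-1.189, 3.819), P = (1.189, -3.819). Then cos ∠VPT = PV·PT / (|PV||PT|), giving 82.62°.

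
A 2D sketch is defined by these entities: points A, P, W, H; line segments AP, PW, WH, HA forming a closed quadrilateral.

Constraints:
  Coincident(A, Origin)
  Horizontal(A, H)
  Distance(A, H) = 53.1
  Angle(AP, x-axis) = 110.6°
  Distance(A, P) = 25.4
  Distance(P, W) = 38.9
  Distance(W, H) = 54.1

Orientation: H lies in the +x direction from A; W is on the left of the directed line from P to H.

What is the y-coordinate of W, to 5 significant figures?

45.273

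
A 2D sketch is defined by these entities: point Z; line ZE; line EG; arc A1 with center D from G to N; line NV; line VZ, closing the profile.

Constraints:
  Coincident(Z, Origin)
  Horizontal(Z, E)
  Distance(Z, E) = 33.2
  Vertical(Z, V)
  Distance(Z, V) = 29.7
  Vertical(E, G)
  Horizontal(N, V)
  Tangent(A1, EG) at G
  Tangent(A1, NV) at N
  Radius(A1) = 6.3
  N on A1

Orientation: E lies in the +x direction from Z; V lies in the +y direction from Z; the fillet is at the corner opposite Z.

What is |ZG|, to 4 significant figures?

40.62

Z is at the origin; Z and E share the same y with |ZE| = 33.2 and E on the +x side, so E = (33.20, 0.000). ZV is vertical with |ZV| = 29.7 and V on the +y side, so V = (0.000, 29.70). The virtual corner opposite Z is at (33.20, 29.70). The tangent condition forces DG to be normal to EG and the tangent condition forces DN to be normal to NV, with radius 6.3, so the center D sits 6.3 in from both sides at D = (26.90, 23.40). That places the tangent points at G = (33.20, 23.40) on EG and N = (26.90, 29.70) on NV. Then |ZG| = |G − Z| = 40.62.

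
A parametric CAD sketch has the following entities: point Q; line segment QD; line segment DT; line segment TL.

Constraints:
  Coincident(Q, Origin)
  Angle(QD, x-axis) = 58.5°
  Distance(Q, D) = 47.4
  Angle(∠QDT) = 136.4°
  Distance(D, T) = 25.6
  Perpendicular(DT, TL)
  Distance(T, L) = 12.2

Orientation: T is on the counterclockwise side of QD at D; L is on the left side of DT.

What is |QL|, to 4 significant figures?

63.33

Q is at the origin; QD runs at 58.5° with length 47.4, so D = 47.4·(cos 58.5°, sin 58.5°) = (24.77, 40.42). ∠QDT = 136.4°, so DT runs at 58.5° + (180° − 136.4°) = 102.1° from the x-axis; with |DT| = 25.6, T = D + 25.6·(cos 102.1°, sin 102.1°) = (19.40, 65.45). The perpendicularity gives TL at right angles to DT; with |TL| = 12.2 on the left of DT, L = T + 12.2·(-0.9778, -0.2096) = (7.471, 62.89). Then |QL| = |L − Q| = 63.33.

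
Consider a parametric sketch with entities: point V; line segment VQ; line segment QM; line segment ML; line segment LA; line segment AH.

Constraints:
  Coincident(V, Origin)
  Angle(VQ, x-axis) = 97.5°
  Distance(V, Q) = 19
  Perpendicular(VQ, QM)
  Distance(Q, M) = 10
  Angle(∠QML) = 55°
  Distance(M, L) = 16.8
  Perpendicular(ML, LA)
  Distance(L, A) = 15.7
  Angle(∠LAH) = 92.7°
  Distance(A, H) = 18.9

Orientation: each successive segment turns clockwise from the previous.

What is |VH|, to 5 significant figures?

30.314

The perpendicularity gives LA at right angles to ML, so LA runs at 152.50°; with |LA| = 15.7, A = (-14.249, 12.490). ∠LAH = 92.7° gives AH at 65.200° from the x-axis; with |AH| = 18.9, H = (-6.3214, 29.647). Then |VH| = |H − V| = 30.314.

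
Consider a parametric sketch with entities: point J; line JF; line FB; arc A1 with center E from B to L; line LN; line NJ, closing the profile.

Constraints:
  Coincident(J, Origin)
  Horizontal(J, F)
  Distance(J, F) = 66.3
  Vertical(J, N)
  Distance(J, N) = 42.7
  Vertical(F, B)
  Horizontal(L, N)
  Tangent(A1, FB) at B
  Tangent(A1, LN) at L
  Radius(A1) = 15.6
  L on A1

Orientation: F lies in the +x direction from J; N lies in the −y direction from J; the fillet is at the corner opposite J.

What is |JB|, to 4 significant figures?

71.62

J is at the origin; J and F share the same y with |JF| = 66.3 and F on the +x side, so F = (66.30, 0.000). JN is vertical with |JN| = 42.7 and N on the −y side, so N = (0.000, -42.70). The virtual corner opposite J is at (66.30, -42.70). Tangency of A1 to FB means the radius EB is perpendicular to FB and the tangent condition forces EL to be normal to LN, with radius 15.6, so the center E sits 15.6 in from both sides at E = (50.70, -27.10). That places the tangent points at B = (66.30, -27.10) on FB and L = (50.70, -42.70) on LN. Then |JB| = |B − J| = 71.62.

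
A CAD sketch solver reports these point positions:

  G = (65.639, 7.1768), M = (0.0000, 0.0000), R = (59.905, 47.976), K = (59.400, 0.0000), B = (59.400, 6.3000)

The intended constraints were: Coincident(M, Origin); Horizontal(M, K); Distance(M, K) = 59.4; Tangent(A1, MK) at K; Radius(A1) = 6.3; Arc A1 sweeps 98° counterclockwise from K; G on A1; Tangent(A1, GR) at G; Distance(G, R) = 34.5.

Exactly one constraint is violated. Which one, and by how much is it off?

Distance(G, R) = 34.5 — off by 6.70.

M = (0.00, 0.00) ✓; M.y = 0.00, K.y = 0.00 ✓; |MK| = 59.40 ✓; ∠(BK, KM) = 90.00° ✓; |BK| = 6.300 ✓; bearing(B→G) − bearing(B→K) = 98.00° ✓; |BG| = 6.300 ✓; ∠(BG, GR) = 90.00° ✓; |GR| = 41.20 ✗.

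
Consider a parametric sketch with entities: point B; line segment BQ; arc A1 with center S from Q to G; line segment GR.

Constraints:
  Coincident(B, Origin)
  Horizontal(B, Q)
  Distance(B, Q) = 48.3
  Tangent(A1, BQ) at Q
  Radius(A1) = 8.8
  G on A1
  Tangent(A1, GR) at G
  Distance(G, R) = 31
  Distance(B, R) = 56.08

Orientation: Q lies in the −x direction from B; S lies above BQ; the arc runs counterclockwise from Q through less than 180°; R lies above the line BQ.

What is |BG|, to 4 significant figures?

40.47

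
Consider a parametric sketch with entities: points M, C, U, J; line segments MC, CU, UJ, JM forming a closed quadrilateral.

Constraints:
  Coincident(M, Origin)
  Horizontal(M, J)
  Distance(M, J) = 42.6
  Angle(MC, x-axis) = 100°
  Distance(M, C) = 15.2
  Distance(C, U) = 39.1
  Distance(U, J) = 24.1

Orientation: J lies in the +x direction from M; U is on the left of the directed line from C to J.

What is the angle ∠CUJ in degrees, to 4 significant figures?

94.90°

M is at the origin; MJ is horizontal with |MJ| = 42.6 and J in +x, so J = (42.6, 0). MC runs at 100.0° with |MC| = 15.2, so C = (-2.639, 14.97). U is determined by |CU| = 39.1 and |UJ| = 24.1 together: it lies at the intersection of circle(C, 39.1) and circle(J, 24.1). With |CJ| = 47.65, the foot of the radical line on CJ is 33.77 from C and the perpendicular offset is √(39.1² − 33.77²) = 19.70. Taking the left-of-CJ solution: U = (35.61, 23.07).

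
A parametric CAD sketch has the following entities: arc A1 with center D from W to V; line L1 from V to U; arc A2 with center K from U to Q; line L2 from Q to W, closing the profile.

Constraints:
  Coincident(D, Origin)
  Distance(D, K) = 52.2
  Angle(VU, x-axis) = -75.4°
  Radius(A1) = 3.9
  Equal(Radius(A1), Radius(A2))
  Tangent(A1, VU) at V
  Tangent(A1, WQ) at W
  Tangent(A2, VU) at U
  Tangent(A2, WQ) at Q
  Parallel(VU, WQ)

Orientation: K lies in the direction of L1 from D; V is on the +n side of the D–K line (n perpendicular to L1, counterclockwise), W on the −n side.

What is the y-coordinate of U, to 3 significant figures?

-49.5

Tangency of A1 to both parallel lines with radius 3.9 puts V and W at D ± 3.9·n: V = (3.77, 0.983), W = (-3.77, -0.983). Equal radii place U and Q the same way about K: U = K + 3.9·n = (16.9, -49.5), Q = K − 3.9·n = (9.38, -51.5). So U.y = -49.5.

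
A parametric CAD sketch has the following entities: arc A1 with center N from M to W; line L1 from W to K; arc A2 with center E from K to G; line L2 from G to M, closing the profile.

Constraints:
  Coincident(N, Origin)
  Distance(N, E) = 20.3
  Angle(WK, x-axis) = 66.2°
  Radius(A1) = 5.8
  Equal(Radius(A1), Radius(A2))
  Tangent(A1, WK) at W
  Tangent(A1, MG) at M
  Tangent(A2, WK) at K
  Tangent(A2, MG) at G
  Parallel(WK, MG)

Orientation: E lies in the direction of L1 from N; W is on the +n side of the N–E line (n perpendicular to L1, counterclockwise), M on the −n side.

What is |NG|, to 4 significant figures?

21.11

The slot axis is L1's direction at 66.2°, so u = (cos 66.2°, sin 66.2°) = (0.4035, 0.9150) and n = (−sin 66.2°, cos 66.2°) = (-0.9150, 0.4035). N is at the origin and E lies 20.3 along u from N, so E = 20.3·u = (8.192, 18.57). Tangency of A1 to both parallel lines with radius 5.8 puts W and M at N ± 5.8·n: W = (-5.307, 2.341), M = (5.307, -2.341). Equal radii place K and G the same way about E: K = E + 5.8·n = (2.885, 20.91), G = E − 5.8·n = (13.50, 16.23). Then |NG| = |G − N| = 21.11.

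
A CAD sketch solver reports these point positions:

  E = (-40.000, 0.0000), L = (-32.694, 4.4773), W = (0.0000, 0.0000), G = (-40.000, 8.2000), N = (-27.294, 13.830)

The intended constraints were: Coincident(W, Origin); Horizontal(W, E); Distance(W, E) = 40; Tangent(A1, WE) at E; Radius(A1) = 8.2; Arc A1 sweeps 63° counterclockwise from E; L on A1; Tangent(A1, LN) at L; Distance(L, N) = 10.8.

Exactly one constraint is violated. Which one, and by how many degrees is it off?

Tangent(A1, LN) at L — off by 3.00°.

W = (0.00, 0.00) ✓; W.y = 0.00, E.y = 0.00 ✓; |WE| = 40.00 ✓; ∠(GE, EW) = 90.00° ✓; |GE| = 8.200 ✓; bearing(G→L) − bearing(G→E) = 63.00° ✓; |GL| = 8.200 ✓; ∠(GL, LN) = 93.00° ✗; |LN| = 10.80 ✓.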